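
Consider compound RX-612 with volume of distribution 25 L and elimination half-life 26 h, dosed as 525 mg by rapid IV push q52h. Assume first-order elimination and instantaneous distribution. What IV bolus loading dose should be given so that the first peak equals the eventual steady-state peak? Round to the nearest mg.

f = (1/2)^(52/26) ≈ 0.250000; accumulation ratio R = 1/(1−f) ≈ 1.33333.
Loading dose to hit Cmax,ss on first dose: D_load = D_maint·R ≈ 525 × 1.33333 ≈ 700.00 mg.

700 mg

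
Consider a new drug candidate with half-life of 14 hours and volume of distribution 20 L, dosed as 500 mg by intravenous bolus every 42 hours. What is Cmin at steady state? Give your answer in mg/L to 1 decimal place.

3.6 mg/L

The dosing interval is 3 half-lives, so f = 2^(−3) = 0.125.
At steady state, R = 1/(1 − 0.125) = 8/7.
Single-dose peak C₀ = D/Vd = 500/20 = 25 mg/L.
Steady-state peak Cmax,ss = C₀·R = 25 × 8/7 ≈ 28.571 mg/L.
Steady-state trough Cmin,ss = Cmax,ss·f ≈ 28.571 × 0.125 ≈ 3.571 mg/L.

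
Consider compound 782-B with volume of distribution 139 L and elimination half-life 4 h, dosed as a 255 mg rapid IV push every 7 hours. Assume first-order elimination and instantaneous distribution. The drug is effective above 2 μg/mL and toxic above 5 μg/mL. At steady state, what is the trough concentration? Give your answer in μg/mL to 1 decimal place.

τ/t½ = 7/4 ≈ 1.75, so fraction remaining f = (1/2)^(7/4) ≈ 0.2973.
Accumulation ratio R = 1/(1 − f) ≈ 1/0.7027 ≈ 1.4231.
Each bolus raises the concentration by D/Vd = 255/139 ≈ 1.835 μg/mL.
Cmax,ss = C₀/(1 − f) ≈ 1.835/0.7027 ≈ 2.611 μg/mL.
Steady-state trough Cmin,ss = Cmax,ss·f ≈ 2.611 × 0.2973 ≈ 0.776 μg/mL.
Trough 0.8 μg/mL vs MEC 2 μg/mL: subtherapeutic.

0.8 μg/mL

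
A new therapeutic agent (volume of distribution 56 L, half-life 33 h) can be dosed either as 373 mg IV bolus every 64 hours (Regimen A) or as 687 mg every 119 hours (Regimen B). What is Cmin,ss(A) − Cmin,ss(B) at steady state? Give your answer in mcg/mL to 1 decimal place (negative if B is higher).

Regimen A: f = (1/2)^(64/33) ≈ 0.2607; Cmin,ss = (373/56)·f/(1−f) ≈ 2.349 mcg/mL.
Regimen B: f = (1/2)^(119/33) ≈ 0.0821; Cmin,ss = (687/56)·f/(1−f) ≈ 1.097 mcg/mL.
Difference ≈ 2.349 − 1.097 ≈ 1.252 mcg/mL.

1.3 mcg/mL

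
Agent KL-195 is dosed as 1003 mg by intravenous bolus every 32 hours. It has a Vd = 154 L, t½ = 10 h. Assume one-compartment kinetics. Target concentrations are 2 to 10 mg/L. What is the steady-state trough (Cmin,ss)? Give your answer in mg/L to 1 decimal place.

0.8 mg/L

k = ln2/t½ = ln2/10 ≈ 0.069315 h⁻¹; fraction remaining f = e^(−kτ) = e^(−0.069315×32) ≈ 0.1088.
Accumulation ratio R = 1/(1 − f) ≈ 1/0.8912 ≈ 1.1221.
Single-dose peak C₀ = D/Vd = 1003/154 ≈ 6.513 mg/L.
Steady-state peak Cmax,ss = C₀·R ≈ 6.513 × 1.1221 ≈ 7.308 mg/L.
Steady-state trough Cmin,ss = Cmax,ss·f ≈ 7.308 × 0.1088 ≈ 0.795 mg/L.
Trough 0.8 mg/L vs MEC 2 mg/L: subtherapeutic.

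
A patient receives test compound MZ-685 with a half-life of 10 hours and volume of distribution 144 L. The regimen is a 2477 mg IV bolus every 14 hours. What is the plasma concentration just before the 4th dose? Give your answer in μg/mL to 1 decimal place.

f = (1/2)^(τ/t½) = (1/2)^(14/10) ≈ 0.3789.
C₀ = D/Vd = 2477/144 ≈ 17.201 μg/mL.
Before the 4th dose, 3 doses have been given. Superposition: Cmin = C₀·(f + f² + … + f^3).
≈ 17.201 × (0.3789 + 0.1436 + 0.0544) ≈ 17.201 × 0.5769 ≈ 9.923 μg/mL.

9.9 μg/mL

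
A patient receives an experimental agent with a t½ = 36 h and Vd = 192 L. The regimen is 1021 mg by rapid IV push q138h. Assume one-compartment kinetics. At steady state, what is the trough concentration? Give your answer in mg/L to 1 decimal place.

k = ln2/t½ = ln2/36 ≈ 0.019254 h⁻¹; fraction remaining f = e^(−kτ) = e^(−0.019254×138) ≈ 0.0702.
Accumulation ratio R = 1/(1 − f) ≈ 1/0.9298 ≈ 1.0755.
Single-dose peak C₀ = D/Vd = 1021/192 ≈ 5.318 mg/L.
Cmax,ss = C₀/(1 − f) ≈ 5.318/0.9298 ≈ 5.720 mg/L.
Steady-state trough Cmin,ss = Cmax,ss·f ≈ 5.720 × 0.0702 ≈ 0.402 mg/L.

0.4 mg/L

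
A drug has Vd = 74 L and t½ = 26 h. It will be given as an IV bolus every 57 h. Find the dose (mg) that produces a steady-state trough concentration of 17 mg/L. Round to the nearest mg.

τ/t½ = 57/26 ≈ 2.1923, so f = (1/2)^(57/26) ≈ 0.218801.
Cmin,ss = (D/Vd)·f/(1−f), so D = Cmin,ss·Vd·(1−f)/f.
D = 17 × 74 × (1−f)/f ≈ 17 × 74 × 3.57036 ≈ 4491.51 mg.

4492 mg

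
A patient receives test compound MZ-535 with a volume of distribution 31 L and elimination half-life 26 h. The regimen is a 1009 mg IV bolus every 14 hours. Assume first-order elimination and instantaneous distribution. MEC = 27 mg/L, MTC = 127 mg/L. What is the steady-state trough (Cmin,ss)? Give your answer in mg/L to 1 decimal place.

71.9 mg/L

Over one 14-h interval, 14/26 ≈ 0.53846 half-lives elapse, leaving f ≈ 0.6885 of each dose.
At steady state, accumulation factor R = 1/(1 − e^(−kτ)) ≈ 3.2103.
Each bolus raises the concentration by D/Vd = 1009/31 ≈ 32.548 mg/L.
Steady-state peak Cmax,ss = C₀·R ≈ 32.548 × 3.2103 ≈ 104.489 mg/L.
Steady-state trough Cmin,ss = Cmax,ss·f ≈ 104.489 × 0.6885 ≈ 71.941 mg/L.
Trough 71.9 mg/L vs MEC 27 mg/L: adequate.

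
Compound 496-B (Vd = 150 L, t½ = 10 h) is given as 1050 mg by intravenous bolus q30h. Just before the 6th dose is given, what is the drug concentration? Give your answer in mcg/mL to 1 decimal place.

1.0 mcg/mL

f = (1/2)^(τ/t½) = (1/2)^(30/10) ≈ 0.1250.
C₀ = D/Vd = 1050/150 ≈ 7.000 mcg/mL.
Before the 6th dose, 5 doses have been given. Superposition: Cmin = C₀·(f + f² + … + f^5).
≈ 7.000 × (0.1250 + 0.0156 + 0.0020 + 0.0002 + 0.0000) ≈ 7.000 × 0.1428 ≈ 1.000 mcg/mL.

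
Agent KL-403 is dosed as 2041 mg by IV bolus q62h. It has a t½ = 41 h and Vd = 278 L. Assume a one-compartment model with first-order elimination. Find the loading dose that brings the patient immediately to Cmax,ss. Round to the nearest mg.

3143 mg

f = (1/2)^(62/41) ≈ 0.350577; accumulation ratio R = 1/(1−f) ≈ 1.53983.
Loading dose to hit Cmax,ss on first dose: D_load = D_maint·R ≈ 2041 × 1.53983 ≈ 3142.79 mg.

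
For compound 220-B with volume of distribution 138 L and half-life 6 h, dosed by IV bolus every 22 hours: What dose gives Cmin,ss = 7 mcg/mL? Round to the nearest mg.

τ/t½ = 22/6 ≈ 3.6667, so f = (1/2)^(22/6) ≈ 0.078745.
Cmin,ss = (D/Vd)·f/(1−f), so D = Cmin,ss·Vd·(1−f)/f.
D = 7 × 138 × (1−f)/f ≈ 7 × 138 × 11.69922 ≈ 11301.45 mg.

11301 mg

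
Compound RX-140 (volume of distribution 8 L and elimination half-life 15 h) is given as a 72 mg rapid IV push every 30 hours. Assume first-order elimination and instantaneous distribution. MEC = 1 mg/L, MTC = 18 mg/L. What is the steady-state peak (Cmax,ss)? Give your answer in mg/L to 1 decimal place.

The dosing interval is 2 half-lives, so f = 2^(−2) = 0.25.
At steady state, R = 1/(1 − 0.25) = 4/3.
Single-dose peak C₀ = D/Vd = 72/8 = 9 mg/L.
Steady-state peak Cmax,ss = C₀·R = 9 × 4/3 ≈ 12.000 mg/L.
Peak 12.0 mg/L vs MTC 18 mg/L: below toxic threshold.

12.0 mg/L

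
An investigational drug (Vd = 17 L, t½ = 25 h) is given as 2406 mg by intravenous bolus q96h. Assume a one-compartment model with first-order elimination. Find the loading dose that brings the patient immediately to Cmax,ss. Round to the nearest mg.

f = (1/2)^(96/25) ≈ 0.069830; accumulation ratio R = 1/(1−f) ≈ 1.07507.
Loading dose to hit Cmax,ss on first dose: D_load = D_maint·R ≈ 2406 × 1.07507 ≈ 2586.62 mg.

2587 mg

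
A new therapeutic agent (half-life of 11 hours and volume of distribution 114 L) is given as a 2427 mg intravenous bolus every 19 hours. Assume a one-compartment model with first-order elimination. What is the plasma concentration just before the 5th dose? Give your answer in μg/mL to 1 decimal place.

9.1 μg/mL

f = (1/2)^(τ/t½) = (1/2)^(19/11) ≈ 0.3020.
C₀ = D/Vd = 2427/114 ≈ 21.289 μg/mL.
Before the 5th dose, 4 doses have been given. Superposition: Cmin = C₀·(f + f² + … + f^4).
≈ 21.289 × (0.3020 + 0.0912 + 0.0275 + 0.0083) ≈ 21.289 × 0.4290 ≈ 9.133 μg/mL.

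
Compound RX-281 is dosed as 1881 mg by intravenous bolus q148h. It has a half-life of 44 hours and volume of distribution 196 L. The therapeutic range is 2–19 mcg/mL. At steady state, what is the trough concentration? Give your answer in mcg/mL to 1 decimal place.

Over one 148-h interval, 148/44 ≈ 3.3636 half-lives elapse, leaving f ≈ 0.0972 of each dose.
Each bolus raises the concentration by D/Vd = 1881/196 ≈ 9.597 mcg/mL.
Steady-state trough Cmin,ss = C₀·f/(1−f) ≈ 9.597 × 0.0972/0.9028 ≈ 1.033 mcg/mL.
Trough 1.0 mcg/mL vs MEC 2 mcg/mL: subtherapeutic.

1.0 mcg/mL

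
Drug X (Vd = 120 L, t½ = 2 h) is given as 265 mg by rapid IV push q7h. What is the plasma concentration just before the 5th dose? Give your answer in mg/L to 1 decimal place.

f = (1/2)^(τ/t½) = (1/2)^(7/2) ≈ 0.0884.
C₀ = D/Vd = 265/120 ≈ 2.208 mg/L.
Before the 5th dose, 4 doses have been given. Superposition: Cmin = C₀·(f + f² + … + f^4).
≈ 2.208 × (0.0884 + 0.0078 + 0.0007 + 0.0001) ≈ 2.208 × 0.0970 ≈ 0.214 mg/L.

0.2 mg/L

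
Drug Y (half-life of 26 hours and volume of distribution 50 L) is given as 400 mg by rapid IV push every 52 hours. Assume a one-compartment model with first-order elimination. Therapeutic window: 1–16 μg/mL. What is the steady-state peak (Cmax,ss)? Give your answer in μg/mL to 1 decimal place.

10.7 μg/mL

τ = 52 h = 2 half-lives, so f = (1/2)^2 = 0.25.
Accumulation ratio R = 1/(1 − f) = 1/0.75 = 4/3.
Single-dose peak C₀ = D/Vd = 400/50 = 8 μg/mL.
Steady-state peak Cmax,ss = C₀·R = 8 × 4/3 ≈ 10.667 μg/mL.
Peak 10.7 μg/mL vs MTC 16 μg/mL: below toxic threshold.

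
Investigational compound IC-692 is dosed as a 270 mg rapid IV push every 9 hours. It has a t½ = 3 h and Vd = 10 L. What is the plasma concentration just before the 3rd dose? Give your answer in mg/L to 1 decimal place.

f = (1/2)^(τ/t½) = (1/2)^(9/3) ≈ 0.1250.
C₀ = D/Vd = 270/10 ≈ 27.000 mg/L.
Before the 3rd dose, 2 doses have been given. Superposition: Cmin = C₀·(f + f²).
≈ 27.000 × (0.1250 + 0.0156) ≈ 27.000 × 0.1406 ≈ 3.796 mg/L.

3.8 mg/L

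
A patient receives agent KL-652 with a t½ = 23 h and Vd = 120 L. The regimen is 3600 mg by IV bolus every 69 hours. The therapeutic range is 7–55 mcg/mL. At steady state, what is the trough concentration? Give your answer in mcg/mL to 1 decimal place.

τ = 69 h = 3 half-lives, so f = (1/2)^3 = 0.125.
Accumulation ratio R = 1/(1 − f) = 1/0.875 = 8/7.
Single-dose peak C₀ = D/Vd = 3600/120 = 30 mcg/mL.
Steady-state peak Cmax,ss = C₀·R = 30 × 8/7 ≈ 34.286 mcg/mL.
Steady-state trough Cmin,ss = Cmax,ss·f ≈ 34.286 × 0.125 ≈ 4.286 mcg/mL.
Trough 4.3 mcg/mL vs MEC 7 mcg/mL: subtherapeutic.

4.3 mcg/mL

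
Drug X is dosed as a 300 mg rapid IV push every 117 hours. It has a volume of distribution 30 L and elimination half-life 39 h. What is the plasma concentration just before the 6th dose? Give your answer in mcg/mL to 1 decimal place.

1.4 mcg/mL

f = (1/2)^(τ/t½) = (1/2)^(117/39) ≈ 0.1250.
C₀ = D/Vd = 300/30 ≈ 10.000 mcg/mL.
Before the 6th dose, 5 doses have been given. Superposition: Cmin = C₀·(f + f² + … + f^5).
≈ 10.000 × (0.1250 + 0.0156 + 0.0020 + 0.0002 + 0.0000) ≈ 10.000 × 0.1428 ≈ 1.428 mcg/mL.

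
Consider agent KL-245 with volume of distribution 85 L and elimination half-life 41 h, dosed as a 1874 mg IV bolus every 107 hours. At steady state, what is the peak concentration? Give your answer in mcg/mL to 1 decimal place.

τ/t½ = 107/41 ≈ 2.6098, so fraction remaining f = (1/2)^(107/41) ≈ 0.1638.
At steady state, accumulation factor R = 1/(1 − e^(−kτ)) ≈ 1.1959.
Each bolus raises the concentration by D/Vd = 1874/85 ≈ 22.047 mcg/mL.
Steady-state peak Cmax,ss = C₀·R ≈ 22.047 × 1.1959 ≈ 26.366 mcg/mL.

26.4 mcg/mL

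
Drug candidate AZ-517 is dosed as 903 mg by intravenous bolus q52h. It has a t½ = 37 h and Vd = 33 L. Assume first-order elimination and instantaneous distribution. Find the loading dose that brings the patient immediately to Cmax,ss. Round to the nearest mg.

f = (1/2)^(52/37) ≈ 0.377512; accumulation ratio R = 1/(1−f) ≈ 1.60646.
Loading dose to hit Cmax,ss on first dose: D_load = D_maint·R ≈ 903 × 1.60646 ≈ 1450.63 mg.

1451 mg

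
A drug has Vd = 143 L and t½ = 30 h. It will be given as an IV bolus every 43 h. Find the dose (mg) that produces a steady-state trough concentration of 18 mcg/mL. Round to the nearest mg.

τ/t½ = 43/30 ≈ 1.4333, so f = (1/2)^(43/30) ≈ 0.370274.
Cmin,ss = (D/Vd)·f/(1−f), so D = Cmin,ss·Vd·(1−f)/f.
D = 18 × 143 × (1−f)/f ≈ 18 × 143 × 1.70070 ≈ 4377.60 mg.

4378 mg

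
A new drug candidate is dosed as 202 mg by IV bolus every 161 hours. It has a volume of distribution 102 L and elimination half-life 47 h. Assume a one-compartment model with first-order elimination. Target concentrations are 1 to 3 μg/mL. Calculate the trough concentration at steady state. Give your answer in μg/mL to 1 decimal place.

τ/t½ = 161/47 ≈ 3.4255, so fraction remaining f = (1/2)^(161/47) ≈ 0.0931.
Each bolus raises the concentration by D/Vd = 202/102 ≈ 1.980 μg/mL.
Steady-state trough Cmin,ss = C₀·f/(1−f) ≈ 1.980 × 0.0931/0.9069 ≈ 0.203 μg/mL.
Trough 0.2 μg/mL vs MEC 1 μg/mL: subtherapeutic.

0.2 μg/mL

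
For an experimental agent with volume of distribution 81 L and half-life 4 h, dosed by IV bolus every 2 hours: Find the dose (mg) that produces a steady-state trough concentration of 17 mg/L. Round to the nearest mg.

τ/t½ = 2/4 ≈ 0.5, so f = (1/2)^(2/4) ≈ 0.707107.
Cmin,ss = (D/Vd)·f/(1−f), so D = Cmin,ss·Vd·(1−f)/f.
D = 17 × 81 × (1−f)/f ≈ 17 × 81 × 0.41421 ≈ 570.37 mg.

570 mg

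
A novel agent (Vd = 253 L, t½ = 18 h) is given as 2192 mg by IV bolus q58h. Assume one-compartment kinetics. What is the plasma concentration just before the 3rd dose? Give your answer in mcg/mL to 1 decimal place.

1.0 mcg/mL

f = (1/2)^(τ/t½) = (1/2)^(58/18) ≈ 0.1072.
C₀ = D/Vd = 2192/253 ≈ 8.664 mcg/mL.
Before the 3rd dose, 2 doses have been given. Superposition: Cmin = C₀·(f + f²).
≈ 8.664 × (0.1072 + 0.0115) ≈ 8.664 × 0.1187 ≈ 1.028 mcg/mL.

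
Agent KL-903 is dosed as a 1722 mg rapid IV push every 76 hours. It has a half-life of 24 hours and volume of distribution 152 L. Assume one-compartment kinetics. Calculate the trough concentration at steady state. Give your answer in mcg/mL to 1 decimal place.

1.4 mcg/mL

k = ln2/t½ = ln2/24 ≈ 0.028881 h⁻¹; fraction remaining f = e^(−kτ) = e^(−0.028881×76) ≈ 0.1114.
Single-dose peak C₀ = D/Vd = 1722/152 ≈ 11.329 mcg/mL.
Steady-state trough Cmin,ss = C₀·f/(1−f) ≈ 11.329 × 0.1114/0.8886 ≈ 1.420 mcg/mL.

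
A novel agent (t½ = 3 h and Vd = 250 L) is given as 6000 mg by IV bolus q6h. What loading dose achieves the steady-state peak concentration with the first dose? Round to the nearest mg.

f = (1/2)^(6/3) ≈ 0.250000; accumulation ratio R = 1/(1−f) ≈ 1.33333.
Loading dose to hit Cmax,ss on first dose: D_load = D_maint·R ≈ 6000 × 1.33333 ≈ 7999.98 mg.

8000 mg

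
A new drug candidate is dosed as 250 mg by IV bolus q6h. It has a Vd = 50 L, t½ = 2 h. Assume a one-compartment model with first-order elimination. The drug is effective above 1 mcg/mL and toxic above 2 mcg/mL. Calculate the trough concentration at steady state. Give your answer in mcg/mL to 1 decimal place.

The dosing interval is 3 half-lives, so f = 2^(−3) = 0.125.
Accumulation ratio R = 1/(1 − f) = 1/0.875 = 8/7.
Single-dose peak C₀ = D/Vd = 250/50 = 5 mcg/mL.
Steady-state peak Cmax,ss = C₀·R = 5 × 8/7 ≈ 5.714 mcg/mL.
Steady-state trough Cmin,ss = Cmax,ss·f ≈ 5.714 × 0.125 ≈ 0.714 mcg/mL.
Trough 0.7 mcg/mL vs MEC 1 mcg/mL: subtherapeutic.

0.7 mcg/mL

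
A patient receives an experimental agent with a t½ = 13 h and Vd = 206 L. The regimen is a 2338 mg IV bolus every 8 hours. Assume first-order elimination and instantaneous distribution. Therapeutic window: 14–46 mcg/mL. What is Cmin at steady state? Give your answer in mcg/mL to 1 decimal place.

21.3 mcg/mL

k = ln2/t½ = ln2/13 ≈ 0.053319 h⁻¹; fraction remaining f = e^(−kτ) = e^(−0.053319×8) ≈ 0.6528.
Each bolus raises the concentration by D/Vd = 2338/206 ≈ 11.350 mcg/mL.
Steady-state trough Cmin,ss = C₀·f/(1−f) ≈ 11.350 × 0.6528/0.3472 ≈ 21.340 mcg/mL.
Trough 21.3 mcg/mL vs MEC 14 mcg/mL: adequate.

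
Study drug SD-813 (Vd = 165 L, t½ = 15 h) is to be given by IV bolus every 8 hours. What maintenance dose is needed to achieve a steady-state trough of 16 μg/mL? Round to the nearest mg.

1181 mg

τ/t½ = 8/15 ≈ 0.53333, so f = (1/2)^(8/15) ≈ 0.690956.
Cmin,ss = (D/Vd)·f/(1−f), so D = Cmin,ss·Vd·(1−f)/f.
D = 16 × 165 × (1−f)/f ≈ 16 × 165 × 0.44727 ≈ 1180.79 mg.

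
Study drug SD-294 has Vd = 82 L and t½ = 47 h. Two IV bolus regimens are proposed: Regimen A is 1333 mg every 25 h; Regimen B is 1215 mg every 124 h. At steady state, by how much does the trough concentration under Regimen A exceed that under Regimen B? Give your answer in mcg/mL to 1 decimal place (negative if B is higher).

Regimen A: f = (1/2)^(25/47) ≈ 0.6916; Cmin,ss = (1333/82)·f/(1−f) ≈ 36.455 mcg/mL.
Regimen B: f = (1/2)^(124/47) ≈ 0.1606; Cmin,ss = (1215/82)·f/(1−f) ≈ 2.835 mcg/mL.
Difference ≈ 36.455 − 2.835 ≈ 33.620 mcg/mL.

33.6 mcg/mL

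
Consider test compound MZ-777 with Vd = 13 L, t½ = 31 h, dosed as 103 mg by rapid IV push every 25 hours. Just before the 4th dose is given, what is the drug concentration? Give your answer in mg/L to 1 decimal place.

8.6 mg/L

f = (1/2)^(τ/t½) = (1/2)^(25/31) ≈ 0.5718.
C₀ = D/Vd = 103/13 ≈ 7.923 mg/L.
Before the 4th dose, 3 doses have been given. Superposition: Cmin = C₀·(f + f² + … + f^3).
≈ 7.923 × (0.5718 + 0.3270 + 0.1870) ≈ 7.923 × 1.0858 ≈ 8.603 mg/L.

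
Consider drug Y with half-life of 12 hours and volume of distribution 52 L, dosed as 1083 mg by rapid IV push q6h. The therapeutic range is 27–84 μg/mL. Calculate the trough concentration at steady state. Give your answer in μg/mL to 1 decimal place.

Over one 6-h interval, 6/12 ≈ 0.5 half-lives elapse, leaving f ≈ 0.7071 of each dose.
Accumulation ratio R = 1/(1 − f) ≈ 1/0.2929 ≈ 3.4141.
Each bolus raises the concentration by D/Vd = 1083/52 ≈ 20.827 μg/mL.
Cmax,ss = C₀/(1 − f) ≈ 20.827/0.2929 ≈ 71.106 μg/mL.
One interval later, Cmin,ss = Cmax,ss·e^(−kτ) ≈ 71.106 × 0.7071 ≈ 50.279 μg/mL.
Trough 50.3 μg/mL vs MEC 27 μg/mL: adequate.

50.3 μg/mL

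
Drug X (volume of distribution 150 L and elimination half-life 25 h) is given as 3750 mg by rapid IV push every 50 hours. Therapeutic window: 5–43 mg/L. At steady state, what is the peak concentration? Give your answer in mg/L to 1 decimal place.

τ = 50 h = 2 half-lives, so f = (1/2)^2 = 0.25.
At steady state, R = 1/(1 − 0.25) = 4/3.
Single-dose peak C₀ = D/Vd = 3750/150 = 25 mg/L.
Steady-state peak Cmax,ss = C₀·R = 25 × 4/3 ≈ 33.333 mg/L.
Peak 33.3 mg/L vs MTC 43 mg/L: below toxic threshold.

33.3 mg/L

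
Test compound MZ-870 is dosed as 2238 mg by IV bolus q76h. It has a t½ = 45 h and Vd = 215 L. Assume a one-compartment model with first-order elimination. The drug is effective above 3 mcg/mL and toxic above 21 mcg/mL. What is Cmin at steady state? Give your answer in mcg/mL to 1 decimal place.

k = ln2/t½ = ln2/45 ≈ 0.015403 h⁻¹; fraction remaining f = e^(−kτ) = e^(−0.015403×76) ≈ 0.3102.
At steady state, accumulation factor R = 1/(1 − e^(−kτ)) ≈ 1.4497.
Single-dose peak C₀ = D/Vd = 2238/215 ≈ 10.409 mcg/mL.
Cmax,ss = C₀/(1 − f) ≈ 10.409/0.6898 ≈ 15.090 mcg/mL.
One interval later, Cmin,ss = Cmax,ss·e^(−kτ) ≈ 15.090 × 0.3102 ≈ 4.681 mcg/mL.
Trough 4.7 mcg/mL vs MEC 3 mcg/mL: adequate.

4.7 mcg/mL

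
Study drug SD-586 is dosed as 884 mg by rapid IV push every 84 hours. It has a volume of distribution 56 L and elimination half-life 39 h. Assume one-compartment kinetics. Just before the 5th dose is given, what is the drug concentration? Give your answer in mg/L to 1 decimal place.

4.6 mg/L

f = (1/2)^(τ/t½) = (1/2)^(84/39) ≈ 0.2247.
C₀ = D/Vd = 884/56 ≈ 15.786 mg/L.
Before the 5th dose, 4 doses have been given. Superposition: Cmin = C₀·(f + f² + … + f^4).
≈ 15.786 × (0.2247 + 0.0505 + 0.0113 + 0.0025) ≈ 15.786 × 0.2890 ≈ 4.562 mg/L.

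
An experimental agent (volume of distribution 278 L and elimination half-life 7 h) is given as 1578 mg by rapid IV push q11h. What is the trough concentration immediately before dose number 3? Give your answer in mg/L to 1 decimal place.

2.6 mg/L

f = (1/2)^(τ/t½) = (1/2)^(11/7) ≈ 0.3365.
C₀ = D/Vd = 1578/278 ≈ 5.676 mg/L.
Before the 3rd dose, 2 doses have been given. Superposition: Cmin = C₀·(f + f²).
≈ 5.676 × (0.3365 + 0.1132) ≈ 5.676 × 0.4497 ≈ 2.552 mg/L.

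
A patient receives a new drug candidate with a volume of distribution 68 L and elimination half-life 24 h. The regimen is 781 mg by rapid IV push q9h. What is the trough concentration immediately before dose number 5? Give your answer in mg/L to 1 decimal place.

25.0 mg/L

f = (1/2)^(τ/t½) = (1/2)^(9/24) ≈ 0.7711.
C₀ = D/Vd = 781/68 ≈ 11.485 mg/L.
Before the 5th dose, 4 doses have been given. Superposition: Cmin = C₀·(f + f² + … + f^4).
≈ 11.485 × (0.7711 + 0.5946 + 0.4585 + 0.3535) ≈ 11.485 × 2.1777 ≈ 25.011 mg/L.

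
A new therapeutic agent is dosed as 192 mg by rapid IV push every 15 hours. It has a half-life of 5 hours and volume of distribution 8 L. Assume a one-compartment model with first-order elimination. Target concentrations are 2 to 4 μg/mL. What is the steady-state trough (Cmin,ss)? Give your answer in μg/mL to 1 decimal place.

3.4 μg/mL

τ = 15 h = 3 half-lives, so f = (1/2)^3 = 0.125.
Accumulation ratio R = 1/(1 − f) = 1/0.875 = 8/7.
Single-dose peak C₀ = D/Vd = 192/8 = 24 μg/mL.
Steady-state peak Cmax,ss = C₀·R = 24 × 8/7 ≈ 27.429 μg/mL.
Steady-state trough Cmin,ss = Cmax,ss·f ≈ 27.429 × 0.125 ≈ 3.429 μg/mL.
Trough 3.4 μg/mL vs MEC 2 μg/mL: adequate.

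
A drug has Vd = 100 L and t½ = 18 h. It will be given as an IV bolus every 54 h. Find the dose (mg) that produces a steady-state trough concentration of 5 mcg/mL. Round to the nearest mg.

3500 mg

τ/t½ = 54/18 ≈ 3, so f = (1/2)^(54/18) ≈ 0.125000.
Cmin,ss = (D/Vd)·f/(1−f), so D = Cmin,ss·Vd·(1−f)/f.
D = 5 × 100 × (1−f)/f ≈ 5 × 100 × 7.00000 ≈ 3500.00 mg.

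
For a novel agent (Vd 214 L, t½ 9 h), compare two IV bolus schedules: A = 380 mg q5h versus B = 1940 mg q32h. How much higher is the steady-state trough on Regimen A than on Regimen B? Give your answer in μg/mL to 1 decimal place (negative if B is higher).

Regimen A: f = (1/2)^(5/9) ≈ 0.6804; Cmin,ss = (380/214)·f/(1−f) ≈ 3.780 μg/mL.
Regimen B: f = (1/2)^(32/9) ≈ 0.0850; Cmin,ss = (1940/214)·f/(1−f) ≈ 0.842 μg/mL.
Difference ≈ 3.780 − 0.842 ≈ 2.938 μg/mL.

2.9 μg/mL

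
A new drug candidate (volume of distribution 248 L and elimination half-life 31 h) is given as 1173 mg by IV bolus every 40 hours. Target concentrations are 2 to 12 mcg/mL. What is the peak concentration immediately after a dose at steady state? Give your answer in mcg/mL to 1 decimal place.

Over one 40-h interval, 40/31 ≈ 1.2903 half-lives elapse, leaving f ≈ 0.4089 of each dose.
Accumulation ratio R = 1/(1 − f) ≈ 1/0.5911 ≈ 1.6918.
Single-dose peak C₀ = D/Vd = 1173/248 ≈ 4.730 mcg/mL.
Steady-state peak Cmax,ss = C₀·R ≈ 4.730 × 1.6918 ≈ 8.002 mcg/mL.
Peak 8.0 mcg/mL vs MTC 12 mcg/mL: below toxic threshold.

8.0 mcg/mL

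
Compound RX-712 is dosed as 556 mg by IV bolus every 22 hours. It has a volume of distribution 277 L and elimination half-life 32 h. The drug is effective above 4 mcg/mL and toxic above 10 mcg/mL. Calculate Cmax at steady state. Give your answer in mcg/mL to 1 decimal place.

τ/t½ = 22/32 ≈ 0.6875, so fraction remaining f = (1/2)^(22/32) ≈ 0.6209.
At steady state, accumulation factor R = 1/(1 − e^(−kτ)) ≈ 2.6378.
Each bolus raises the concentration by D/Vd = 556/277 ≈ 2.007 mcg/mL.
Steady-state peak Cmax,ss = C₀·R ≈ 2.007 × 2.6378 ≈ 5.294 mcg/mL.
Peak 5.3 mcg/mL vs MTC 10 mcg/mL: below toxic threshold.

5.3 mcg/mL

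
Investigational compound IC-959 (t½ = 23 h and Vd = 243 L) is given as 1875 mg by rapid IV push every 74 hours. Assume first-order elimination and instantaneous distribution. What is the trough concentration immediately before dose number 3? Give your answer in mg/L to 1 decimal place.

f = (1/2)^(τ/t½) = (1/2)^(74/23) ≈ 0.1075.
C₀ = D/Vd = 1875/243 ≈ 7.716 mg/L.
Before the 3rd dose, 2 doses have been given. Superposition: Cmin = C₀·(f + f²).
≈ 7.716 × (0.1075 + 0.0116) ≈ 7.716 × 0.1191 ≈ 0.919 mg/L.

0.9 mg/L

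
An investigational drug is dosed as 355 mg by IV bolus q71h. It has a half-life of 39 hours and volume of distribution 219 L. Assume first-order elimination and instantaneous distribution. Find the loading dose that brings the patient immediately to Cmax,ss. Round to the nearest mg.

495 mg

f = (1/2)^(71/39) ≈ 0.283120; accumulation ratio R = 1/(1−f) ≈ 1.39493.
Loading dose to hit Cmax,ss on first dose: D_load = D_maint·R ≈ 355 × 1.39493 ≈ 495.20 mg.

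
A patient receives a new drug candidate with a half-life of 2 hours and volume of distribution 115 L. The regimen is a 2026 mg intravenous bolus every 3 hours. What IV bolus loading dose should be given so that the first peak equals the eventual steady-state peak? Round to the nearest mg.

f = (1/2)^(3/2) ≈ 0.353553; accumulation ratio R = 1/(1−f) ≈ 1.54692.
Loading dose to hit Cmax,ss on first dose: D_load = D_maint·R ≈ 2026 × 1.54692 ≈ 3134.06 mg.

3134 mg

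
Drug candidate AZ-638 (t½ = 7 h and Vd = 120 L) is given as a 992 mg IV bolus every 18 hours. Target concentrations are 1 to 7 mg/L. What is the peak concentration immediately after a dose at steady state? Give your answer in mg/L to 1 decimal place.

τ/t½ = 18/7 ≈ 2.5714, so fraction remaining f = (1/2)^(18/7) ≈ 0.1682.
Accumulation ratio R = 1/(1 − f) ≈ 1/0.8318 ≈ 1.2022.
Each bolus raises the concentration by D/Vd = 992/120 ≈ 8.267 mg/L.
Steady-state peak Cmax,ss = C₀·R ≈ 8.267 × 1.2022 ≈ 9.939 mg/L.
Peak 9.9 mg/L vs MTC 7 mg/L: exceeds toxic threshold.

9.9 mg/L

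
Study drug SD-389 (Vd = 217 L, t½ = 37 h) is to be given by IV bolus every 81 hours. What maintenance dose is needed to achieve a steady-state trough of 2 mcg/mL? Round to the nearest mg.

1545 mg

τ/t½ = 81/37 ≈ 2.1892, so f = (1/2)^(81/37) ≈ 0.219275.
Cmin,ss = (D/Vd)·f/(1−f), so D = Cmin,ss·Vd·(1−f)/f.
D = 2 × 217 × (1−f)/f ≈ 2 × 217 × 3.56048 ≈ 1545.25 mg.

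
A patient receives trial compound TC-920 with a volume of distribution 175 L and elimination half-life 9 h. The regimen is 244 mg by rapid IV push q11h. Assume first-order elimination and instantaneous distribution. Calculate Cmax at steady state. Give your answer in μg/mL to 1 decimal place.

2.4 μg/mL

Over one 11-h interval, 11/9 ≈ 1.2222 half-lives elapse, leaving f ≈ 0.4286 of each dose.
At steady state, accumulation factor R = 1/(1 − e^(−kτ)) ≈ 1.7501.
Each bolus raises the concentration by D/Vd = 244/175 ≈ 1.394 μg/mL.
Steady-state peak Cmax,ss = C₀·R ≈ 1.394 × 1.7501 ≈ 2.440 μg/mL.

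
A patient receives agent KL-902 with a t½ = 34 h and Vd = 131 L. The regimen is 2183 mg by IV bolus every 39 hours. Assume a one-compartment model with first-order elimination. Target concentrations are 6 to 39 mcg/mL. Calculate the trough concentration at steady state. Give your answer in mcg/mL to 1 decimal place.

Over one 39-h interval, 39/34 ≈ 1.1471 half-lives elapse, leaving f ≈ 0.4515 of each dose.
Single-dose peak C₀ = D/Vd = 2183/131 ≈ 16.664 mcg/mL.
Steady-state trough Cmin,ss = C₀·f/(1−f) ≈ 16.664 × 0.4515/0.5485 ≈ 13.717 mcg/mL.
Trough 13.7 mcg/mL vs MEC 6 mcg/mL: adequate.

13.7 mcg/mL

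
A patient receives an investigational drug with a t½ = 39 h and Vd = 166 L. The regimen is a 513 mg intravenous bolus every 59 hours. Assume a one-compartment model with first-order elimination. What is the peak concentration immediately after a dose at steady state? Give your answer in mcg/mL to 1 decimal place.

k = ln2/t½ = ln2/39 ≈ 0.017773 h⁻¹; fraction remaining f = e^(−kτ) = e^(−0.017773×59) ≈ 0.3504.
Accumulation ratio R = 1/(1 − f) ≈ 1/0.6496 ≈ 1.5394.
Single-dose peak C₀ = D/Vd = 513/166 ≈ 3.090 mcg/mL.
Steady-state peak Cmax,ss = C₀·R ≈ 3.090 × 1.5394 ≈ 4.757 mcg/mL.

4.8 mcg/mL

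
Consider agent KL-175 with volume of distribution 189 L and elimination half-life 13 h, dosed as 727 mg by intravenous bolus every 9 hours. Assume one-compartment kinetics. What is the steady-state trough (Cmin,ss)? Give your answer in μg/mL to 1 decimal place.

6.2 μg/mL

τ/t½ = 9/13 ≈ 0.69231, so fraction remaining f = (1/2)^(9/13) ≈ 0.6189.
Single-dose peak C₀ = D/Vd = 727/189 ≈ 3.847 μg/mL.
Steady-state trough Cmin,ss = C₀·f/(1−f) ≈ 3.847 × 0.6189/0.3811 ≈ 6.247 μg/mL.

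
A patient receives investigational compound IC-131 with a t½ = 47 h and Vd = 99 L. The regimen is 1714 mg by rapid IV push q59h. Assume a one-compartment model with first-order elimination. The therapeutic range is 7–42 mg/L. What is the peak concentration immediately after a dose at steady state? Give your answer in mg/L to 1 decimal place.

29.8 mg/L

τ/t½ = 59/47 ≈ 1.2553, so fraction remaining f = (1/2)^(59/47) ≈ 0.4189.
Accumulation ratio R = 1/(1 − f) ≈ 1/0.5811 ≈ 1.7209.
Single-dose peak C₀ = D/Vd = 1714/99 ≈ 17.313 mg/L.
Cmax,ss = C₀/(1 − f) ≈ 17.313/0.5811 ≈ 29.793 mg/L.
Peak 29.8 mg/L vs MTC 42 mg/L: below toxic threshold.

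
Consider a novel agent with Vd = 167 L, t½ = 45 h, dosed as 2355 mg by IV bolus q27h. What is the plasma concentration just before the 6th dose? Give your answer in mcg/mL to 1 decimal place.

23.9 mcg/mL

f = (1/2)^(τ/t½) = (1/2)^(27/45) ≈ 0.6598.
C₀ = D/Vd = 2355/167 ≈ 14.102 mcg/mL.
Before the 6th dose, 5 doses have been given. Superposition: Cmin = C₀·(f + f² + … + f^5).
≈ 14.102 × (0.6598 + 0.4353 + 0.2872 + 0.1895 + 0.1250) ≈ 14.102 × 1.6968 ≈ 23.928 mcg/mL.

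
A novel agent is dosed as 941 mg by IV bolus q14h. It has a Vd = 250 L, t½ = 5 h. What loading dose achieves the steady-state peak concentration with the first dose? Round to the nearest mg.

1099 mg

f = (1/2)^(14/5) ≈ 0.143587; accumulation ratio R = 1/(1−f) ≈ 1.16766.
Loading dose to hit Cmax,ss on first dose: D_load = D_maint·R ≈ 941 × 1.16766 ≈ 1098.77 mg.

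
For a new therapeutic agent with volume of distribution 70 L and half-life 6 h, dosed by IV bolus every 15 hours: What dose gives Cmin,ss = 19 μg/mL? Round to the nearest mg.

τ/t½ = 15/6 ≈ 2.5, so f = (1/2)^(15/6) ≈ 0.176777.
Cmin,ss = (D/Vd)·f/(1−f), so D = Cmin,ss·Vd·(1−f)/f.
D = 19 × 70 × (1−f)/f ≈ 19 × 70 × 4.65684 ≈ 6193.60 mg.

6194 mg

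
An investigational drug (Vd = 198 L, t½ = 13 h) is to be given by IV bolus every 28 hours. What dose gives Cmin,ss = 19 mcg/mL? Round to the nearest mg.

12979 mg

τ/t½ = 28/13 ≈ 2.1538, so f = (1/2)^(28/13) ≈ 0.224713.
Cmin,ss = (D/Vd)·f/(1−f), so D = Cmin,ss·Vd·(1−f)/f.
D = 19 × 198 × (1−f)/f ≈ 19 × 198 × 3.45012 ≈ 12979.35 mg.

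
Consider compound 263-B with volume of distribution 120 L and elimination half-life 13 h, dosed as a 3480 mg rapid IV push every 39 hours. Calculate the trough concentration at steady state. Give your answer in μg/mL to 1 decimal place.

4.1 μg/mL

The dosing interval is 3 half-lives, so f = 2^(−3) = 0.125.
Accumulation ratio R = 1/(1 − f) = 1/0.875 = 8/7.
Single-dose peak C₀ = D/Vd = 3480/120 = 29 μg/mL.
Steady-state peak Cmax,ss = C₀·R = 29 × 8/7 ≈ 33.143 μg/mL.
Steady-state trough Cmin,ss = Cmax,ss·f ≈ 33.143 × 0.125 ≈ 4.143 μg/mL.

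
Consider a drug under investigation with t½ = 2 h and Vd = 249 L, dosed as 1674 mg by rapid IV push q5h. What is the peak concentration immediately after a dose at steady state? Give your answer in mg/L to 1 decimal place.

8.2 mg/L

Over one 5-h interval, 5/2 ≈ 2.5 half-lives elapse, leaving f ≈ 0.1768 of each dose.
Accumulation ratio R = 1/(1 − f) ≈ 1/0.8232 ≈ 1.2148.
Single-dose peak C₀ = D/Vd = 1674/249 ≈ 6.723 mg/L.
Steady-state peak Cmax,ss = C₀·R ≈ 6.723 × 1.2148 ≈ 8.167 mg/L.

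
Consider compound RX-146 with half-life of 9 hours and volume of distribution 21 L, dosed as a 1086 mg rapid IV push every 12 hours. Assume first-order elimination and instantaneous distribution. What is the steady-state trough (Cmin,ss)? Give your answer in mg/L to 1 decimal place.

34.0 mg/L

k = ln2/t½ = ln2/9 ≈ 0.077016 h⁻¹; fraction remaining f = e^(−kτ) = e^(−0.077016×12) ≈ 0.3969.
Each bolus raises the concentration by D/Vd = 1086/21 ≈ 51.714 mg/L.
Steady-state trough Cmin,ss = C₀·f/(1−f) ≈ 51.714 × 0.3969/0.6031 ≈ 34.033 mg/L.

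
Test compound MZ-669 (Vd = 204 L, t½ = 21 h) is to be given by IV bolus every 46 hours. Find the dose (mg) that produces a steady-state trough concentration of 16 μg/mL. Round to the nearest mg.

τ/t½ = 46/21 ≈ 2.1905, so f = (1/2)^(46/21) ≈ 0.219079.
Cmin,ss = (D/Vd)·f/(1−f), so D = Cmin,ss·Vd·(1−f)/f.
D = 16 × 204 × (1−f)/f ≈ 16 × 204 × 3.56456 ≈ 11634.72 mg.

11635 mg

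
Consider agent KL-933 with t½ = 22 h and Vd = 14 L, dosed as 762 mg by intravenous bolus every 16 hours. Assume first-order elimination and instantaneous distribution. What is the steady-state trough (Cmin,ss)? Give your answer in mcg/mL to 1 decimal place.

83.0 mcg/mL

τ/t½ = 16/22 ≈ 0.72727, so fraction remaining f = (1/2)^(16/22) ≈ 0.6040.
Accumulation ratio R = 1/(1 − f) ≈ 1/0.3960 ≈ 2.5253.
Each bolus raises the concentration by D/Vd = 762/14 ≈ 54.429 mcg/mL.
Cmax,ss = C₀/(1 − f) ≈ 54.429/0.3960 ≈ 137.447 mcg/mL.
One interval later, Cmin,ss = Cmax,ss·e^(−kτ) ≈ 137.447 × 0.6040 ≈ 83.018 mcg/mL.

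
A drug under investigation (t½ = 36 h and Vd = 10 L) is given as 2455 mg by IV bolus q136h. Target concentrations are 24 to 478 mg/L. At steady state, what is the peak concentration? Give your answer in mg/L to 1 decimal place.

264.8 mg/L

τ/t½ = 136/36 ≈ 3.7778, so fraction remaining f = (1/2)^(136/36) ≈ 0.0729.
At steady state, accumulation factor R = 1/(1 − e^(−kτ)) ≈ 1.0786.
Single-dose peak C₀ = D/Vd = 2455/10 ≈ 245.500 mg/L.
Steady-state peak Cmax,ss = C₀·R ≈ 245.500 × 1.0786 ≈ 264.796 mg/L.
Peak 264.8 mg/L vs MTC 478 mg/L: below toxic threshold.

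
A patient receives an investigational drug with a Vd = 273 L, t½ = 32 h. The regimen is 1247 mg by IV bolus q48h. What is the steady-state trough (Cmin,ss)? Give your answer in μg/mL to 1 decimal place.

τ/t½ = 48/32 ≈ 1.5, so fraction remaining f = (1/2)^(48/32) ≈ 0.3536.
Single-dose peak C₀ = D/Vd = 1247/273 ≈ 4.568 μg/mL.
Steady-state trough Cmin,ss = C₀·f/(1−f) ≈ 4.568 × 0.3536/0.6464 ≈ 2.499 μg/mL.

2.5 μg/mL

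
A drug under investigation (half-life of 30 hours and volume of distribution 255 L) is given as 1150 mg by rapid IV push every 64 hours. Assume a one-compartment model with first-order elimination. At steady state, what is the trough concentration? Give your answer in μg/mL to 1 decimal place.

Over one 64-h interval, 64/30 ≈ 2.1333 half-lives elapse, leaving f ≈ 0.2279 of each dose.
Single-dose peak C₀ = D/Vd = 1150/255 ≈ 4.510 μg/mL.
Steady-state trough Cmin,ss = C₀·f/(1−f) ≈ 4.510 × 0.2279/0.7721 ≈ 1.331 μg/mL.

1.3 μg/mL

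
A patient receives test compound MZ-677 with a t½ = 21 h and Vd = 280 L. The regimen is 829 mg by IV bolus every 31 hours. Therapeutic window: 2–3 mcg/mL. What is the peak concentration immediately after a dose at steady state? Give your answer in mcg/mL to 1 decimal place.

k = ln2/t½ = ln2/21 ≈ 0.033007 h⁻¹; fraction remaining f = e^(−kτ) = e^(−0.033007×31) ≈ 0.3594.
Accumulation ratio R = 1/(1 − f) ≈ 1/0.6406 ≈ 1.5610.
Single-dose peak C₀ = D/Vd = 829/280 ≈ 2.961 mcg/mL.
Steady-state peak Cmax,ss = C₀·R ≈ 2.961 × 1.5610 ≈ 4.622 mcg/mL.
Peak 4.6 mcg/mL vs MTC 3 mcg/mL: exceeds toxic threshold.

4.6 mcg/mL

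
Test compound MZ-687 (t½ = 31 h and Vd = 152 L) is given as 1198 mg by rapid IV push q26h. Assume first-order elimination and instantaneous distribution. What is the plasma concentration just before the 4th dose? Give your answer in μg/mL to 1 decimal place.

8.2 μg/mL

f = (1/2)^(τ/t½) = (1/2)^(26/31) ≈ 0.5591.
C₀ = D/Vd = 1198/152 ≈ 7.882 μg/mL.
Before the 4th dose, 3 doses have been given. Superposition: Cmin = C₀·(f + f² + … + f^3).
≈ 7.882 × (0.5591 + 0.3126 + 0.1748) ≈ 7.882 × 1.0465 ≈ 8.249 μg/mL.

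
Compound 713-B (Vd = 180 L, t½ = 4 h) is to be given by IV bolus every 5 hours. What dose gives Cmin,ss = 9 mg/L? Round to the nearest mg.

2233 mg

τ/t½ = 5/4 ≈ 1.25, so f = (1/2)^(5/4) ≈ 0.420448.
Cmin,ss = (D/Vd)·f/(1−f), so D = Cmin,ss·Vd·(1−f)/f.
D = 9 × 180 × (1−f)/f ≈ 9 × 180 × 1.37842 ≈ 2233.04 mg.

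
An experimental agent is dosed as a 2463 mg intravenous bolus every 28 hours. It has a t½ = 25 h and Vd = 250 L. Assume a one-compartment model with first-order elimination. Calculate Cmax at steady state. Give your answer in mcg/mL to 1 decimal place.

k = ln2/t½ = ln2/25 ≈ 0.027726 h⁻¹; fraction remaining f = e^(−kτ) = e^(−0.027726×28) ≈ 0.4601.
At steady state, accumulation factor R = 1/(1 − e^(−kτ)) ≈ 1.8522.
Single-dose peak C₀ = D/Vd = 2463/250 ≈ 9.852 mcg/mL.
Steady-state peak Cmax,ss = C₀·R ≈ 9.852 × 1.8522 ≈ 18.248 mcg/mL.

18.2 mcg/mL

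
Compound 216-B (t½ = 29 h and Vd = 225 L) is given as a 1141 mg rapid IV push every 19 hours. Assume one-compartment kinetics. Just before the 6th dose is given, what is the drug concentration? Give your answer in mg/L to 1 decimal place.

f = (1/2)^(τ/t½) = (1/2)^(19/29) ≈ 0.6350.
C₀ = D/Vd = 1141/225 ≈ 5.071 mg/L.
Before the 6th dose, 5 doses have been given. Superposition: Cmin = C₀·(f + f² + … + f^5).
≈ 5.071 × (0.6350 + 0.4032 + 0.2560 + 0.1626 + 0.1032) ≈ 5.071 × 1.5600 ≈ 7.911 mg/L.

7.9 mg/L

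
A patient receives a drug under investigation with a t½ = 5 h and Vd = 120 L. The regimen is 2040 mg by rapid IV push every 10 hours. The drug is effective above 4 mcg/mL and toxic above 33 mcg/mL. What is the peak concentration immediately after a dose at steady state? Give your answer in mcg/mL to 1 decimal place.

22.7 mcg/mL

The dosing interval is 2 half-lives, so f = 2^(−2) = 0.25.
At steady state, R = 1/(1 − 0.25) = 4/3.
Single-dose peak C₀ = D/Vd = 2040/120 = 17 mcg/mL.
Steady-state peak Cmax,ss = C₀·R = 17 × 4/3 ≈ 22.667 mcg/mL.
Peak 22.7 mcg/mL vs MTC 33 mcg/mL: below toxic threshold.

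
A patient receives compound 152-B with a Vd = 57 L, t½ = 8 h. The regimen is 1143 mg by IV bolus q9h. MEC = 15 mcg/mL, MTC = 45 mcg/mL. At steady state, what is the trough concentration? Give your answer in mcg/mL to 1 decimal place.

17.0 mcg/mL

τ/t½ = 9/8 ≈ 1.125, so fraction remaining f = (1/2)^(9/8) ≈ 0.4585.
Each bolus raises the concentration by D/Vd = 1143/57 ≈ 20.053 mcg/mL.
Steady-state trough Cmin,ss = C₀·f/(1−f) ≈ 20.053 × 0.4585/0.5415 ≈ 16.979 mcg/mL.
Trough 17.0 mcg/mL vs MEC 15 mcg/mL: adequate.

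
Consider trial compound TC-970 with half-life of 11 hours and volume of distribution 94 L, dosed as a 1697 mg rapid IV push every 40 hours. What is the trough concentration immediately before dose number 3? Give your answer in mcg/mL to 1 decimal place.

f = (1/2)^(τ/t½) = (1/2)^(40/11) ≈ 0.0804.
C₀ = D/Vd = 1697/94 ≈ 18.053 mcg/mL.
Before the 3rd dose, 2 doses have been given. Superposition: Cmin = C₀·(f + f²).
≈ 18.053 × (0.0804 + 0.0065) ≈ 18.053 × 0.0869 ≈ 1.569 mcg/mL.

1.6 mcg/mL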